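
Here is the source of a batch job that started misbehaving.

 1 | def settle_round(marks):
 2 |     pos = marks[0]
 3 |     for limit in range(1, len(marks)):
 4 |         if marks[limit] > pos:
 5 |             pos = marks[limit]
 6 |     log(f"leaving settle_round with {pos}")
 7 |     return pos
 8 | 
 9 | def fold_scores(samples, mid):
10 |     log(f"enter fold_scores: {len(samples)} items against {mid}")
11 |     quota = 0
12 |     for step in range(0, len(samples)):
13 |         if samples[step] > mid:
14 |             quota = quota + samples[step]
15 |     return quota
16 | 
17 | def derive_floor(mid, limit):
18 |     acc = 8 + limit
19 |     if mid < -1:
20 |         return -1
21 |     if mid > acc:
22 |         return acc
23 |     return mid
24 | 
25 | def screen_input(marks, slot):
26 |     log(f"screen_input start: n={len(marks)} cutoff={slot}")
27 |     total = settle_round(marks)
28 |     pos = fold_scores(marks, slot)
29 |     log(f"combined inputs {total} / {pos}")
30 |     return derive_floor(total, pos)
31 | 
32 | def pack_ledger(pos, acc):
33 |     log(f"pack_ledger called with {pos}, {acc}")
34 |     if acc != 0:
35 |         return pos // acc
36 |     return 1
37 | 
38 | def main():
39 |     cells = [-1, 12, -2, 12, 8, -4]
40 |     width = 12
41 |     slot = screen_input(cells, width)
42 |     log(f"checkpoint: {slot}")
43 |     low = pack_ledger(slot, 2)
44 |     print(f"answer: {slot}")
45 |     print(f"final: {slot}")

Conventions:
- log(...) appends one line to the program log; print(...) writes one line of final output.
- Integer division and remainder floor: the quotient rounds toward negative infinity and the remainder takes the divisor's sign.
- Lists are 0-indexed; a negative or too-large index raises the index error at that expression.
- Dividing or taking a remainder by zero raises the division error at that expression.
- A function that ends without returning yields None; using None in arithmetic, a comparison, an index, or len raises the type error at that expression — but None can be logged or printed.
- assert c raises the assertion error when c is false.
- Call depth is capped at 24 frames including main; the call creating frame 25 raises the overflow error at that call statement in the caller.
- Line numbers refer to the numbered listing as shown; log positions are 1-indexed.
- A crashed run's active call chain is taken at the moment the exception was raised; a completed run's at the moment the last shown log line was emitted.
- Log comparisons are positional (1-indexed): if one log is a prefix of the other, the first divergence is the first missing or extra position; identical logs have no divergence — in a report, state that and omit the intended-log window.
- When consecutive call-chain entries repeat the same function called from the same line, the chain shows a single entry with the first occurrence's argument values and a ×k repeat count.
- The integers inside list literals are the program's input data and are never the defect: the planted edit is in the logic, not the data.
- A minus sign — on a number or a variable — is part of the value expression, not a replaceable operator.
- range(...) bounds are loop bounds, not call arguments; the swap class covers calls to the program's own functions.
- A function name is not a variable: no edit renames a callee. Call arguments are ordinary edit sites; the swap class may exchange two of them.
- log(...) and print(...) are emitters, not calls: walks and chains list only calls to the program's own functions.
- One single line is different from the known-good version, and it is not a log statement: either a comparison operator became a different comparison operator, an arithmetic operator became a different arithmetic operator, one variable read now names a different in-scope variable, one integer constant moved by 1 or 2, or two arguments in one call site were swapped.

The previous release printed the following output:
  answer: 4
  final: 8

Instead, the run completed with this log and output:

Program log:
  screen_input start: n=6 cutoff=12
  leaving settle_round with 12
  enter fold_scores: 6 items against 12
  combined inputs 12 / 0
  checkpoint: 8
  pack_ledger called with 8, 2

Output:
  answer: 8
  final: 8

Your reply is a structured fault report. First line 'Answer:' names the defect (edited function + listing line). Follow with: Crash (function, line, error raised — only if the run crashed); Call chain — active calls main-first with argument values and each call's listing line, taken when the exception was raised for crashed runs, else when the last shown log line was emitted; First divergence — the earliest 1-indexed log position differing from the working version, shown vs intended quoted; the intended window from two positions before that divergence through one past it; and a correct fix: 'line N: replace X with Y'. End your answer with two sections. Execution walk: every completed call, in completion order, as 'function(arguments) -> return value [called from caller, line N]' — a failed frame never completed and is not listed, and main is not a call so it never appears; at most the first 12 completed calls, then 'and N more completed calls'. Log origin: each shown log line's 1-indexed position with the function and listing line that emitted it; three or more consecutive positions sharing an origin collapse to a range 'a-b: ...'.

Answer: the defect is in main at line 44.
Core observation: Nothing in the log betrays the bug — only the output does.
Call chain: main -> pack_ledger(8, 2) (called at line 43).
First divergence: none; the two logs match at every position.
Execution walk:
  settle_round([-1, 12, -2, 12, 8, -4]) -> 12  [called from screen_input, line 27]
  fold_scores([-1, 12, -2, 12, 8, -4], 12) -> 0  [called from screen_input, line 28]
  derive_floor(12, 0) -> 8  [called from screen_input, line 30]
  screen_input([-1, 12, -2, 12, 8, -4], 12) -> 8  [called from main, line 41]
  pack_ledger(8, 2) -> 4  [called from main, line 43]
Origin of each log line:
  1: logged in screen_input at line 26
  2: logged in settle_round at line 6
  3: logged in fold_scores at line 10
  4: logged in screen_input at line 29
  5: logged in main at line 42
  6: logged in pack_ledger at line 33
A correct fix: line 44: replace `slot` with `low`.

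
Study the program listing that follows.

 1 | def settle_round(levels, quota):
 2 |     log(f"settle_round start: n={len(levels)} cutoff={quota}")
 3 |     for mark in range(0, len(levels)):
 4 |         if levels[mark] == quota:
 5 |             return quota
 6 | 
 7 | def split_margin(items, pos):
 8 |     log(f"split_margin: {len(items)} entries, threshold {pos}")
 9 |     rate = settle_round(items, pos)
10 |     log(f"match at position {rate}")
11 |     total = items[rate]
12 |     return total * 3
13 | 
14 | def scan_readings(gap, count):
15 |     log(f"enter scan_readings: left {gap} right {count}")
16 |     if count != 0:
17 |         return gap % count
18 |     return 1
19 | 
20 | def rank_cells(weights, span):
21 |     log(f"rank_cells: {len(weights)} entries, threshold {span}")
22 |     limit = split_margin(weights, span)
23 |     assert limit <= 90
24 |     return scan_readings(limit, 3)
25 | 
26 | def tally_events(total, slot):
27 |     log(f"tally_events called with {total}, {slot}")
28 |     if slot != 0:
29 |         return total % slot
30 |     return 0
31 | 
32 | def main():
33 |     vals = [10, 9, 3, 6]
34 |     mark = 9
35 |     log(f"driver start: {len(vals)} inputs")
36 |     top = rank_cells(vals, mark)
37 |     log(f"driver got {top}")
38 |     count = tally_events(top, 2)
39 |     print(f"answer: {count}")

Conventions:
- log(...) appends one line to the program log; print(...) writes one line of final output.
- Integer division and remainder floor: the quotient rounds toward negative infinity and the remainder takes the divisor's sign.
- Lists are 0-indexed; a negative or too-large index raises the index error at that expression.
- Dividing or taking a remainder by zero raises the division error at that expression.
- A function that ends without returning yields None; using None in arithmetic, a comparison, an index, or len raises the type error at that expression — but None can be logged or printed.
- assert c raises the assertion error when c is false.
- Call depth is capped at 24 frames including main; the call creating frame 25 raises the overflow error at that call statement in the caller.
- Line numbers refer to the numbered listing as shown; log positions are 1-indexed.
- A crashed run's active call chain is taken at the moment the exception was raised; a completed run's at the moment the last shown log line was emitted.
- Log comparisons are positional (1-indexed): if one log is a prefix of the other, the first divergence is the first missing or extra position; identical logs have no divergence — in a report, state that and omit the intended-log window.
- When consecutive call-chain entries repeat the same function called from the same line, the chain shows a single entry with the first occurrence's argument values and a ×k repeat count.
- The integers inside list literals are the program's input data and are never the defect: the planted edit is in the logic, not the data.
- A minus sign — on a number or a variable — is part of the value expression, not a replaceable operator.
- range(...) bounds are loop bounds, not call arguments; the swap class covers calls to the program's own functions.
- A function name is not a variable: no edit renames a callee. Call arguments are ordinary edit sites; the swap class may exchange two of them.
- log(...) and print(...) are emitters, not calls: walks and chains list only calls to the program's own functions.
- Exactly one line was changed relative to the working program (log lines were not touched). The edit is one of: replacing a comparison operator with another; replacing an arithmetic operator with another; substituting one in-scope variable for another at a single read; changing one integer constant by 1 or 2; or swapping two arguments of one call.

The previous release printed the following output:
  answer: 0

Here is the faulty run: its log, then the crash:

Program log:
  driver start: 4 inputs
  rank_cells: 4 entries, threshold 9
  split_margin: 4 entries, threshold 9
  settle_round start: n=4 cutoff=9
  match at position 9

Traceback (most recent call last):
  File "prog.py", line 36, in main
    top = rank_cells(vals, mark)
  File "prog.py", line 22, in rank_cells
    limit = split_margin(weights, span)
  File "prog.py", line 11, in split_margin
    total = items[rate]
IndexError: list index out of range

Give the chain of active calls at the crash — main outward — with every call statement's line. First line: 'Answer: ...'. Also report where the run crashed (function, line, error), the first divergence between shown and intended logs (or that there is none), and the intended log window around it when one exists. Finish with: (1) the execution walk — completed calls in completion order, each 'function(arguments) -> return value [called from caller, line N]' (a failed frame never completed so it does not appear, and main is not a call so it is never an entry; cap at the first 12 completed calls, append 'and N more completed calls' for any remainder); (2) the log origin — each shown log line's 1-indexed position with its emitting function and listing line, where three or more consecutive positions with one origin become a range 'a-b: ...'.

Answer: main -> rank_cells (called at line 36) -> split_margin (called at line 22).
Key fact: The earliest visible damage is log position 5 — 'match at position 9' rather than the intended 'match at position 1'.
Crash: split_margin, line 11, IndexError.
First divergence: position 5 — shown 'match at position 9', intended 'match at position 1'.
Intended log window:
  3: split_margin: 4 entries, threshold 9
  4: settle_round start: n=4 cutoff=9
  5: match at position 1
  6: enter scan_readings: left 27 right 3
Execution walk:
  settle_round([10, 9, 3, 6], 9) -> 9  [called from split_margin, line 9]
Log origins:
  1: emitted by main (line 35)
  2: emitted by rank_cells (line 21)
  3: emitted by split_margin (line 8)
  4: emitted by settle_round (line 2)
  5: emitted by split_margin (line 10)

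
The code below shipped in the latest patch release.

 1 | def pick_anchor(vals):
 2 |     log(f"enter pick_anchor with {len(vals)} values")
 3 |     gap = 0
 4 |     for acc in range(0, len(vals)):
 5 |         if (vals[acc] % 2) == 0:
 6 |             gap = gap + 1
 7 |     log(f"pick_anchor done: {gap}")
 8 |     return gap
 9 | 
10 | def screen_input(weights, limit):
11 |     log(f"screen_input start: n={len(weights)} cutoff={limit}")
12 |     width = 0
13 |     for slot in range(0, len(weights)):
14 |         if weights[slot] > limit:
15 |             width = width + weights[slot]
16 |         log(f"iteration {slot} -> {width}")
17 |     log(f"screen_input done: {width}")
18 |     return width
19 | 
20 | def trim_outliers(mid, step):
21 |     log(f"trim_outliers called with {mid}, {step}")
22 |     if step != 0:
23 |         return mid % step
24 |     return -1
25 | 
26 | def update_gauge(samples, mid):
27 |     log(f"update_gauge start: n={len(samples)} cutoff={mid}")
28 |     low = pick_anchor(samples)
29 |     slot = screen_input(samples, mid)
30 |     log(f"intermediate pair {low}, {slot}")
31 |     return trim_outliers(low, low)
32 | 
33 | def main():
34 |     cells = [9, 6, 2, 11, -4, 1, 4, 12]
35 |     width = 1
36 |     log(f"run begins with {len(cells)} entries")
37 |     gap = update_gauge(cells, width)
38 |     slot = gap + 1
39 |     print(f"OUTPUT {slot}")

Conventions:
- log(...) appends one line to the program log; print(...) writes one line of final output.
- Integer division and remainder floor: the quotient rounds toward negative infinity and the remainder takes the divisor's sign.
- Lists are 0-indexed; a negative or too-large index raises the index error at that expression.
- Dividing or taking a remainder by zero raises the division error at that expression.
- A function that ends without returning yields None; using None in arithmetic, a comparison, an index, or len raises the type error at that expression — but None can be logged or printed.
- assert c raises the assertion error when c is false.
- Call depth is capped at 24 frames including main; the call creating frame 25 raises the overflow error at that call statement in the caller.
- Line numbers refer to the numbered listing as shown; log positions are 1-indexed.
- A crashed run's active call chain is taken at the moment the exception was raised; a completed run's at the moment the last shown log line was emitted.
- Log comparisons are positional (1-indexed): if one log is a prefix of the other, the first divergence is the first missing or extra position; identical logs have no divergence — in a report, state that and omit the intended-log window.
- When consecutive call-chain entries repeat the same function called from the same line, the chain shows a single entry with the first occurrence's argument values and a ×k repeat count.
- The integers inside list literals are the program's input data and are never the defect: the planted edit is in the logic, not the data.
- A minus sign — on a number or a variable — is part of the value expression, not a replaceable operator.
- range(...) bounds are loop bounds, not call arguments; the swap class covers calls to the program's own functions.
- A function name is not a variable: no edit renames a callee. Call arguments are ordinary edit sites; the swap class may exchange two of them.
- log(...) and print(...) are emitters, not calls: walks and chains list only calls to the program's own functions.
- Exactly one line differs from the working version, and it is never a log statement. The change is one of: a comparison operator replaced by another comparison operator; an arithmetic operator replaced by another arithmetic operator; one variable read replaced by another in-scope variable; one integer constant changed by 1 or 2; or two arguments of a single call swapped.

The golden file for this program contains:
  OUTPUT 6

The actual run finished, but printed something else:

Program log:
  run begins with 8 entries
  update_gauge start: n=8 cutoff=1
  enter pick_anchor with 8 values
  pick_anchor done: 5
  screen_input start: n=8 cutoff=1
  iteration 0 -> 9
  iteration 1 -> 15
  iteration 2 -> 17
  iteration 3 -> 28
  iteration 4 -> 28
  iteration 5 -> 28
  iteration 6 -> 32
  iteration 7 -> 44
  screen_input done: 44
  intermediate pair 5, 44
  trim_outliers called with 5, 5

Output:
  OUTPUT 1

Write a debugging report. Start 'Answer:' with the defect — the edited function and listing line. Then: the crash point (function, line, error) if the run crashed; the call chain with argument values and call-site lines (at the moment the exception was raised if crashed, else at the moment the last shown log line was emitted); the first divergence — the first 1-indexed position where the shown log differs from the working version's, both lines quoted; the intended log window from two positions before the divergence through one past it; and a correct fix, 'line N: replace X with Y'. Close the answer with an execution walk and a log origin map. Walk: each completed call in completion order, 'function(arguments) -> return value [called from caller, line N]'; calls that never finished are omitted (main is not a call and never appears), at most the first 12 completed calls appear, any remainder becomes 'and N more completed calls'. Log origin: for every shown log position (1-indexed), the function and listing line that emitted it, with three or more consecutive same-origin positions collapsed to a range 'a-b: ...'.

Answer: the defect is in update_gauge at line 31.
The tell: Log line 16 is where behavior first shows: 'trim_outliers called with 5, 5' appears instead of 'trim_outliers called with 5, 44'.
Call chain: main -> update_gauge([9, 6, 2, 11, -4, 1, 4, 12], 1) (called at line 37) -> trim_outliers(5, 5) (called at line 31).
First divergence: at position 16 the run shows 'trim_outliers called with 5, 5' where the working version logs 'trim_outliers called with 5, 44'.
Intended log window:
  14: screen_input done: 44
  15: intermediate pair 5, 44
  16: trim_outliers called with 5, 44
Execution walk:
  pick_anchor([9, 6, 2, 11, -4, 1, 4, 12]) -> 5  [called from update_gauge, line 28]
  screen_input([9, 6, 2, 11, -4, 1, 4, 12], 1) -> 44  [called from update_gauge, line 29]
  trim_outliers(5, 5) -> 0  [called from update_gauge, line 31]
  update_gauge([9, 6, 2, 11, -4, 1, 4, 12], 1) -> 0  [called from main, line 37]
Origin of each log line:
  1: logged in main at line 36
  2: logged in update_gauge at line 27
  3: logged in pick_anchor at line 2
  4: logged in pick_anchor at line 7
  5: logged in screen_input at line 11
  6-13: logged in screen_input at line 16
  14: logged in screen_input at line 17
  15: logged in update_gauge at line 30
  16: logged in trim_outliers at line 21
A correct fix: line 31: replace `trim_outliers(low, low)` with `trim_outliers(low, slot)`.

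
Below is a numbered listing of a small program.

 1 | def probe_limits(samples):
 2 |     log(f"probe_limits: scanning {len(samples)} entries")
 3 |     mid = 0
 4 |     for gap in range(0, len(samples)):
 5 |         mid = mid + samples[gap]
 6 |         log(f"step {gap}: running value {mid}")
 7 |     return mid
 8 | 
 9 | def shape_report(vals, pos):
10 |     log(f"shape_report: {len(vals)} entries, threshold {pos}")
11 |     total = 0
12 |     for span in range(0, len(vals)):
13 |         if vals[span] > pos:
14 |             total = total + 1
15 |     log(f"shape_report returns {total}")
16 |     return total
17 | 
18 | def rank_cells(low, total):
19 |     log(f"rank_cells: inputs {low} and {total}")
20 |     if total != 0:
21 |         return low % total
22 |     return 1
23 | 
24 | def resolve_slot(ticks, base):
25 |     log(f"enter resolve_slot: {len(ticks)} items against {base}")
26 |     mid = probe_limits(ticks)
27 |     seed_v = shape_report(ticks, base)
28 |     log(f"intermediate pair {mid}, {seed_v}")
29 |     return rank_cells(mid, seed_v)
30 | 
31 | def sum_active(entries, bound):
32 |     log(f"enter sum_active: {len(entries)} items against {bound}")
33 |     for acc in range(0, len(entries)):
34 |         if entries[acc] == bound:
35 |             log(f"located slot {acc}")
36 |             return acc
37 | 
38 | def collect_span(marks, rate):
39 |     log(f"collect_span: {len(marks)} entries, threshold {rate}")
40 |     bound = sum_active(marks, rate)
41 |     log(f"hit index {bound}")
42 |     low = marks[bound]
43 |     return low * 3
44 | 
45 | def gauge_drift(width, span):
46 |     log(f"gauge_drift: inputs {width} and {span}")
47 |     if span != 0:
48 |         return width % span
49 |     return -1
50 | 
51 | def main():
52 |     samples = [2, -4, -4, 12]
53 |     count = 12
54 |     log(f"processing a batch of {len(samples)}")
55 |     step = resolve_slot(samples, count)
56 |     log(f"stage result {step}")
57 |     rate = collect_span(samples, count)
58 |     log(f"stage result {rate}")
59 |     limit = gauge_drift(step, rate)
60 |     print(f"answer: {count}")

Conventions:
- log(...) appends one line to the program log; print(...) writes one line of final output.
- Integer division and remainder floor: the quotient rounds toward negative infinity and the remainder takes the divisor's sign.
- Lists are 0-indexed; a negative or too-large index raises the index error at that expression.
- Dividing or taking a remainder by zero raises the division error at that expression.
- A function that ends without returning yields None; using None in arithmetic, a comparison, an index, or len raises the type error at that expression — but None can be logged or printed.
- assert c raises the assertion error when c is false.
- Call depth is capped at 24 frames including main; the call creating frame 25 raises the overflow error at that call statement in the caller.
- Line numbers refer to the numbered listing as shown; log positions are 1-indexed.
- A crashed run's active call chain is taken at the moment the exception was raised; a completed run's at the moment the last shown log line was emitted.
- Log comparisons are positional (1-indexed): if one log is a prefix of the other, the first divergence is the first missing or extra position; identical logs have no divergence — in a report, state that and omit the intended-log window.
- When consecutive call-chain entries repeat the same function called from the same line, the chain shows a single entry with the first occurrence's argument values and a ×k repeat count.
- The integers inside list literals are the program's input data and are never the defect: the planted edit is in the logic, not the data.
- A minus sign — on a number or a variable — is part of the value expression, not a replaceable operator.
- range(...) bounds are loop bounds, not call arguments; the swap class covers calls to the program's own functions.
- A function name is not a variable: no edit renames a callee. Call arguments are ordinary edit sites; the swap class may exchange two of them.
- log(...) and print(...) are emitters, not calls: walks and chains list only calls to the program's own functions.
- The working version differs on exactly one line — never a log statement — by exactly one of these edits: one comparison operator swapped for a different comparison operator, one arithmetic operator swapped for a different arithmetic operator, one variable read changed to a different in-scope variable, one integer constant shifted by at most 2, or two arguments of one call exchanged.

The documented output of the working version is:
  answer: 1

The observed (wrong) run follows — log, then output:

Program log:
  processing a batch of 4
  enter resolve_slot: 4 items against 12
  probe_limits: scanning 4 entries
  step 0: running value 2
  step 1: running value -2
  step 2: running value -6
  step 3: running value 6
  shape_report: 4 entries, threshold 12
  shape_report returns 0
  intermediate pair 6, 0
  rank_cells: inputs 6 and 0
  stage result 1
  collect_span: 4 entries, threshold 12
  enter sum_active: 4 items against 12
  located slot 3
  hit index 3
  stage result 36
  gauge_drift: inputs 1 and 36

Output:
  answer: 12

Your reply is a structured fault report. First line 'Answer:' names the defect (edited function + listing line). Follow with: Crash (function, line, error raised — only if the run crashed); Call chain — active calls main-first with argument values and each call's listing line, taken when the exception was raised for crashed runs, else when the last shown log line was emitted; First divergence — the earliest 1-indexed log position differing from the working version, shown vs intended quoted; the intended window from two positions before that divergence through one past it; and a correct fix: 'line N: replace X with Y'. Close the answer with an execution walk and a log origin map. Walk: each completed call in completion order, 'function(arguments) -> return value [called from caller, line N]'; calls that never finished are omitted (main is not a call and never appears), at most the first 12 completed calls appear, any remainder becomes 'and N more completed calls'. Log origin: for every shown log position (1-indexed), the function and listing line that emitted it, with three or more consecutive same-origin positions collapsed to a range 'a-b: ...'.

Answer: the defect is in main at line 60.
Key fact: Every logged value matches the working version; the printed result is what differs.
Call chain: main -> gauge_drift(1, 36) (called at line 59).
First divergence: there is none — every log position agrees.
Execution walk:
  probe_limits([2, -4, -4, 12]) -> 6  [called from resolve_slot, line 26]
  shape_report([2, -4, -4, 12], 12) -> 0  [called from resolve_slot, line 27]
  rank_cells(6, 0) -> 1  [called from resolve_slot, line 29]
  resolve_slot([2, -4, -4, 12], 12) -> 1  [called from main, line 55]
  sum_active([2, -4, -4, 12], 12) -> 3  [called from collect_span, line 40]
  collect_span([2, -4, -4, 12], 12) -> 36  [called from main, line 57]
  gauge_drift(1, 36) -> 1  [called from main, line 59]
Log line origins:
  1: emitted by main (line 54)
  2: emitted by resolve_slot (line 25)
  3: emitted by probe_limits (line 2)
  4-7: emitted by probe_limits (line 6)
  8: emitted by shape_report (line 10)
  9: emitted by shape_report (line 15)
  10: emitted by resolve_slot (line 28)
  11: emitted by rank_cells (line 19)
  12: emitted by main (line 56)
  13: emitted by collect_span (line 39)
  14: emitted by sum_active (line 32)
  15: emitted by sum_active (line 35)
  16: emitted by collect_span (line 41)
  17: emitted by main (line 58)
  18: emitted by gauge_drift (line 46)
A correct fix: line 60: replace `count` with `limit`.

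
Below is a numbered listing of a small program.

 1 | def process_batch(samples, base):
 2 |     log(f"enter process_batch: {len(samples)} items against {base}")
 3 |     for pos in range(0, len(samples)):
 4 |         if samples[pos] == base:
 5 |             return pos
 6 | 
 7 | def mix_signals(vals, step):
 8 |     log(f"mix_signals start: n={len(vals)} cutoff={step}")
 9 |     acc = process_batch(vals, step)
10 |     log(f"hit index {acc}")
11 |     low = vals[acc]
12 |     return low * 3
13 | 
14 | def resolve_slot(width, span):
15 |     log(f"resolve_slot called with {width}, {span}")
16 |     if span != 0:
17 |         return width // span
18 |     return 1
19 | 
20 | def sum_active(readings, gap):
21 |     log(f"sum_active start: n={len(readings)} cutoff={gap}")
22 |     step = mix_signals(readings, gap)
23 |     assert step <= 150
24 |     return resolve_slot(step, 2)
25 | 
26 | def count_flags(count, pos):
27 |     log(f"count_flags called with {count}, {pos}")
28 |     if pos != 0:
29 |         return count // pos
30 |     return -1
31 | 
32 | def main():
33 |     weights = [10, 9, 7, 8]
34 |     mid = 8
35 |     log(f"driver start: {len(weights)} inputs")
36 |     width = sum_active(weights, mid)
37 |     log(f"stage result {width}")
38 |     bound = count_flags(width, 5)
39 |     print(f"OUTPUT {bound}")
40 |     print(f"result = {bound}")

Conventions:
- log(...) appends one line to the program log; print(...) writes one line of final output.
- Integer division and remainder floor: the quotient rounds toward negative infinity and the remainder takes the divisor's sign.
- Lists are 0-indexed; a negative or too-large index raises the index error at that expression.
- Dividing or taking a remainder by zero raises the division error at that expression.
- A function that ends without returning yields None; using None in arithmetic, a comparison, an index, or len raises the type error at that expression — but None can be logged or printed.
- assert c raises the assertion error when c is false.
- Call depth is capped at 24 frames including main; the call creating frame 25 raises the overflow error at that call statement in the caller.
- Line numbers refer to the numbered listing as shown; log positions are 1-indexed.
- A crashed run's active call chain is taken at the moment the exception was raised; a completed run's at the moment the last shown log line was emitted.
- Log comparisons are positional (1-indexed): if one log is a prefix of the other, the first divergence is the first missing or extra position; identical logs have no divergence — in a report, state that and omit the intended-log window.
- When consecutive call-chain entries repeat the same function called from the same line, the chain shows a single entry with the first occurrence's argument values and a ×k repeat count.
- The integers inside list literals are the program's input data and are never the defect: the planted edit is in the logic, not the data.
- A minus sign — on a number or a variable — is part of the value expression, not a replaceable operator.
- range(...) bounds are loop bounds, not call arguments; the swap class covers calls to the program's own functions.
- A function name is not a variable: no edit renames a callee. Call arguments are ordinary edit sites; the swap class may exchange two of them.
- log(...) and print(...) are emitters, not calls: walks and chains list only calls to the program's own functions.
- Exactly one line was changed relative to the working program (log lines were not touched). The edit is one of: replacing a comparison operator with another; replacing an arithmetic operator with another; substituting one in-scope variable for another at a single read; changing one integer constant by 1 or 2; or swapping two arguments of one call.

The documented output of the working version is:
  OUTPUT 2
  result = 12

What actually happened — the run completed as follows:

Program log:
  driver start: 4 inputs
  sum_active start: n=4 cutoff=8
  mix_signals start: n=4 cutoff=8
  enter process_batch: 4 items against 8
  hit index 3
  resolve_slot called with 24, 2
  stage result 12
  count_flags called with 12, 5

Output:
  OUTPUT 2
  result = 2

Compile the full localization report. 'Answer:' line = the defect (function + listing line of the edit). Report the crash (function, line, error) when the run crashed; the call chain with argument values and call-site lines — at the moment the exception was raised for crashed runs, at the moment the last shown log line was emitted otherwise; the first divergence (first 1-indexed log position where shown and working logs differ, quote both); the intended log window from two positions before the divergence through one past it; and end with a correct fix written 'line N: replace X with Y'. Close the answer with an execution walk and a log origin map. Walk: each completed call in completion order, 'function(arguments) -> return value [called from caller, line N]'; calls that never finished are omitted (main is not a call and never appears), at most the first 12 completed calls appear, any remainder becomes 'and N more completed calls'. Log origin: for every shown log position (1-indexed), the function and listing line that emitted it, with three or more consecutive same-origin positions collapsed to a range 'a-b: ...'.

Answer: the defect is in main at line 40.
Key fact: The logs agree in full; only the final output differs.
Call chain: main -> count_flags(12, 5) (called at line 38).
First divergence: there is none — every log position agrees.
Execution walk:
  process_batch([10, 9, 7, 8], 8) -> 3  [called from mix_signals, line 9]
  mix_signals([10, 9, 7, 8], 8) -> 24  [called from sum_active, line 22]
  resolve_slot(24, 2) -> 12  [called from sum_active, line 24]
  sum_active([10, 9, 7, 8], 8) -> 12  [called from main, line 36]
  count_flags(12, 5) -> 2  [called from main, line 38]
Origin of each log line:
  1: from main, line 35
  2: from sum_active, line 21
  3: from mix_signals, line 8
  4: from process_batch, line 2
  5: from mix_signals, line 10
  6: from resolve_slot, line 15
  7: from main, line 37
  8: from count_flags, line 27
A correct fix: line 40: replace `bound` with `width`.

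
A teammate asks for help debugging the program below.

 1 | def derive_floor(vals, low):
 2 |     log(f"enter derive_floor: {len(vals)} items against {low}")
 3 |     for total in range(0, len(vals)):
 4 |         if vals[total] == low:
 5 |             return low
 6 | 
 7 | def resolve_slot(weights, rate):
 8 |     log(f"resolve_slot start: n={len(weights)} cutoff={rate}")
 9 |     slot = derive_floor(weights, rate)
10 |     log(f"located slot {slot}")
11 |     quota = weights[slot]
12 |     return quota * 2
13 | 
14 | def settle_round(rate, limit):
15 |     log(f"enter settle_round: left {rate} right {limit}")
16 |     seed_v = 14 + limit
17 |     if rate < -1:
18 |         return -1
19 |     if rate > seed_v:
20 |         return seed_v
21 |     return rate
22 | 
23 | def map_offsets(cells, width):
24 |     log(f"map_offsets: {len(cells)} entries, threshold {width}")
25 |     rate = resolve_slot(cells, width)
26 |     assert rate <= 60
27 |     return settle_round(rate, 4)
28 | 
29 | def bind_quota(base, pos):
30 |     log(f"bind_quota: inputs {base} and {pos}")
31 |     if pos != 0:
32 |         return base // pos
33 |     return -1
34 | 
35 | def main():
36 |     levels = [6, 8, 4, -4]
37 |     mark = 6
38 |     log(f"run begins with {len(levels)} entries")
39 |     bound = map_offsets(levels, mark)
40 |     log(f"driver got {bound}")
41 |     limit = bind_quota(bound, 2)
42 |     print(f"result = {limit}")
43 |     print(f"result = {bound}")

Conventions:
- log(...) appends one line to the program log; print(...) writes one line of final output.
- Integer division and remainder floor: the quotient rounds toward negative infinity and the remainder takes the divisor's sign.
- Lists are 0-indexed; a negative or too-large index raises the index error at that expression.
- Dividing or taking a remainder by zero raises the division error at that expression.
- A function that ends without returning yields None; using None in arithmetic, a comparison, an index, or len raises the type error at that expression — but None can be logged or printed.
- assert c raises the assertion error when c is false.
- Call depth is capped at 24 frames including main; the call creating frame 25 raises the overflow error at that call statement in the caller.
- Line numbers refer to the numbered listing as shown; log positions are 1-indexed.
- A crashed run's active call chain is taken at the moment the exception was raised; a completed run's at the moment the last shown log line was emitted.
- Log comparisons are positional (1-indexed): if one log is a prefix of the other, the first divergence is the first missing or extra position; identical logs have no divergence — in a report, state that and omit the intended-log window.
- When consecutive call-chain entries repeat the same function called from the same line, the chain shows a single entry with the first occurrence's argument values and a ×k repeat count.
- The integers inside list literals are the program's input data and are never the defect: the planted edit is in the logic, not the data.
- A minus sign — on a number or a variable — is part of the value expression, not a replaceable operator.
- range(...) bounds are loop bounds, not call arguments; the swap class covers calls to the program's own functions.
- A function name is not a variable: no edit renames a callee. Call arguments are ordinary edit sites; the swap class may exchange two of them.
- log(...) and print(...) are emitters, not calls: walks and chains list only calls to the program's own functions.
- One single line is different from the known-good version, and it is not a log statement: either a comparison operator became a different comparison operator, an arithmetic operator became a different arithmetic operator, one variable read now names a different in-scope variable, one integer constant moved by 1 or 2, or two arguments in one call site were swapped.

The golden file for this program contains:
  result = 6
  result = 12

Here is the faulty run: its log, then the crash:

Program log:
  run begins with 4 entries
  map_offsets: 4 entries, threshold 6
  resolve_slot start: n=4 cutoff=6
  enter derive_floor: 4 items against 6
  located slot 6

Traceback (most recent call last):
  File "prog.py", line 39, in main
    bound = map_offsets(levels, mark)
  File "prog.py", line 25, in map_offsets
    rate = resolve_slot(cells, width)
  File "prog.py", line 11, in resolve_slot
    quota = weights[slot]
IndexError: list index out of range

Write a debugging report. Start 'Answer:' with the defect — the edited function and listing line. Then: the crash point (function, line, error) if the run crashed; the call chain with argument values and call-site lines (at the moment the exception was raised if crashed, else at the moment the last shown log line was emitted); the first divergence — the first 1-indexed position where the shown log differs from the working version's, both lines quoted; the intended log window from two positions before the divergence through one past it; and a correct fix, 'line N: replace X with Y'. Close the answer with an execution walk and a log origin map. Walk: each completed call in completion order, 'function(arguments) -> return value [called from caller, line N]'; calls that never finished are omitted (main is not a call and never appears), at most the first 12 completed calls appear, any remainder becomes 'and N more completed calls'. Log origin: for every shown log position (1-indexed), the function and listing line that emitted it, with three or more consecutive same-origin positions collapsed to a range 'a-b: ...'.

Answer: the defect is in derive_floor at line 5.
Key fact: The earliest visible damage is log position 5 — 'located slot 6' rather than the intended 'located slot 0'.
Crash: resolve_slot, line 11, IndexError.
Call chain: main -> map_offsets([6, 8, 4, -4], 6) (called at line 39) -> resolve_slot([6, 8, 4, -4], 6) (called at line 25).
First divergence: position 5; shown 'located slot 6' vs intended 'located slot 0'.
Intended log window:
  3: resolve_slot start: n=4 cutoff=6
  4: enter derive_floor: 4 items against 6
  5: located slot 0
  6: enter settle_round: left 12 right 4
Execution walk:
  derive_floor([6, 8, 4, -4], 6) -> 6  [called from resolve_slot, line 9]
Log line origins:
  1: emitted by main (line 38)
  2: emitted by map_offsets (line 24)
  3: emitted by resolve_slot (line 8)
  4: emitted by derive_floor (line 2)
  5: emitted by resolve_slot (line 10)
A correct fix: line 5: replace `low` with `total`.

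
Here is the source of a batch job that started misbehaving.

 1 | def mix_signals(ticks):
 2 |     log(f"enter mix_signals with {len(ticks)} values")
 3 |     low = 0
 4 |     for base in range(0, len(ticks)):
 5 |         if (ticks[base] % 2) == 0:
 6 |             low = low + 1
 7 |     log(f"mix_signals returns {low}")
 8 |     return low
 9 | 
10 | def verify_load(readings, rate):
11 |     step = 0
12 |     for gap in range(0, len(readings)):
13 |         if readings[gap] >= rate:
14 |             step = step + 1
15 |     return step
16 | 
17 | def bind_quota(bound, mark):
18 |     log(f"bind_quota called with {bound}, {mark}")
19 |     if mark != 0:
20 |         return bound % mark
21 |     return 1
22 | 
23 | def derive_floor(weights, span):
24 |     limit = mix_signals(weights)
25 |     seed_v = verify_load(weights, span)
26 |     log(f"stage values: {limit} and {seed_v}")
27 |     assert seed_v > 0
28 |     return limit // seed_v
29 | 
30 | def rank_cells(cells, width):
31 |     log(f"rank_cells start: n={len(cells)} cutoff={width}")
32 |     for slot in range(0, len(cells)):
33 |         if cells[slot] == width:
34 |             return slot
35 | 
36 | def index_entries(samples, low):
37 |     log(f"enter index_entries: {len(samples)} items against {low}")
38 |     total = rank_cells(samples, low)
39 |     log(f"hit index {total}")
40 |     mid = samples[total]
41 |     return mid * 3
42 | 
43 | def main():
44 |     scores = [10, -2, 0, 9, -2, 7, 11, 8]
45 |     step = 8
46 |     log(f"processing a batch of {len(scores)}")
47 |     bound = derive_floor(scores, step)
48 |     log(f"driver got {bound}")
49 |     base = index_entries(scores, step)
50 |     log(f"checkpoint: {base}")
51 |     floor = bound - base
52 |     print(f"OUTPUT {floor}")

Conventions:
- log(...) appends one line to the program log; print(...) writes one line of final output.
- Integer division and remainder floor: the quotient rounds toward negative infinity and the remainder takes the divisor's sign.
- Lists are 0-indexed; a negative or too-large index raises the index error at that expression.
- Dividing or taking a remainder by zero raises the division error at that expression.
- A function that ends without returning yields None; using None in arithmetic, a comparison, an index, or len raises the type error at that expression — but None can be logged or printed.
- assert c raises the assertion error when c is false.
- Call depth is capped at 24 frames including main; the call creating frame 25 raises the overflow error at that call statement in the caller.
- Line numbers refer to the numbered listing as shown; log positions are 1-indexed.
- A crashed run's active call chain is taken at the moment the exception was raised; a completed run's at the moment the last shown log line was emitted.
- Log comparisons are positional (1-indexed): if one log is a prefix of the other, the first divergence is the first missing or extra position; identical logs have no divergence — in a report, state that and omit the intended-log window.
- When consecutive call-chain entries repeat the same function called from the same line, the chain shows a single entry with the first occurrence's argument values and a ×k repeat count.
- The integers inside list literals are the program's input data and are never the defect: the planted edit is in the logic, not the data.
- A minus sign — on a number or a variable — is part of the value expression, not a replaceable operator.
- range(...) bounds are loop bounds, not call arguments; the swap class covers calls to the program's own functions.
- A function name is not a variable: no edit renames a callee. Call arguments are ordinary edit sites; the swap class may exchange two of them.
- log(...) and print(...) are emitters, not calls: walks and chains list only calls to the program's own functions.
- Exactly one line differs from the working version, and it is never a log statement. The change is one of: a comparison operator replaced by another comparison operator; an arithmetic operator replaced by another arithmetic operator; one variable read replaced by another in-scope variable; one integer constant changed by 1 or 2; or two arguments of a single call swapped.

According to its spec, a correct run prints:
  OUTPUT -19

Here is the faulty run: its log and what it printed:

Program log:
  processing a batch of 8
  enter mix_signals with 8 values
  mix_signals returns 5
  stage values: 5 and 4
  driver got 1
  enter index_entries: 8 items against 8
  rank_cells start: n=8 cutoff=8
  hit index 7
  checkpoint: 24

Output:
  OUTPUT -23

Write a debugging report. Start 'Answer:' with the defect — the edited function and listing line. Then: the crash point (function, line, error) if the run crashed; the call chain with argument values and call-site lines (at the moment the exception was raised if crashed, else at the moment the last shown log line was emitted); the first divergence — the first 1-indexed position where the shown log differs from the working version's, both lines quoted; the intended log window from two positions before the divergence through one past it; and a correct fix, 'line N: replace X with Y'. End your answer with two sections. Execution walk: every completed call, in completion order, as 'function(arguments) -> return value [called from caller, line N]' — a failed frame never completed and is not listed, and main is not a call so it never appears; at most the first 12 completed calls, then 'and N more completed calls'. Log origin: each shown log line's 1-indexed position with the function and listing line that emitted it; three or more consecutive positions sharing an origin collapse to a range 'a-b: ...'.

Answer: the defect is in verify_load at line 13.
Key fact: Everything matches until log position 4, which reads 'stage values: 5 and 4' in place of 'stage values: 5 and 1'.
Call chain: main.
First divergence: position 4 — shown 'stage values: 5 and 4', intended 'stage values: 5 and 1'.
Intended log window:
  2: enter mix_signals with 8 values
  3: mix_signals returns 5
  4: stage values: 5 and 1
  5: driver got 5
Execution walk:
  mix_signals([10, -2, 0, 9, -2, 7, 11, 8]) -> 5  [called from derive_floor, line 24]
  verify_load([10, -2, 0, 9, -2, 7, 11, 8], 8) -> 4  [called from derive_floor, line 25]
  derive_floor([10, -2, 0, 9, -2, 7, 11, 8], 8) -> 1  [called from main, line 47]
  rank_cells([10, -2, 0, 9, -2, 7, 11, 8], 8) -> 7  [called from index_entries, line 38]
  index_entries([10, -2, 0, 9, -2, 7, 11, 8], 8) -> 24  [called from main, line 49]
Origin of each log line:
  1: emitted by main (line 46)
  2: emitted by mix_signals (line 2)
  3: emitted by mix_signals (line 7)
  4: emitted by derive_floor (line 26)
  5: emitted by main (line 48)
  6: emitted by index_entries (line 37)
  7: emitted by rank_cells (line 31)
  8: emitted by index_entries (line 39)
  9: emitted by main (line 50)
A correct fix: line 13: replace `>=` with `==`.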